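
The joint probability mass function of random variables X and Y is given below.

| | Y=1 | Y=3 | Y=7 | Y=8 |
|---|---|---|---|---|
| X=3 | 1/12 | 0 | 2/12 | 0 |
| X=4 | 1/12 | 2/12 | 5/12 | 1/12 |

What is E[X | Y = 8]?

P(Y = 8) = 1/12.
Σ X·P over the event = 4·(1/12) = 1/3.
E[X | Y = 8] = (1/3) / (1/12) = 4.

4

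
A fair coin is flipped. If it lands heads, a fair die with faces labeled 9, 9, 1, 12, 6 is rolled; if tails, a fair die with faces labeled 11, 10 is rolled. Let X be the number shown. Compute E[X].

179/20

E[X | heads] = (9+9+1+12+6)/5 = 37/5.
E[X | tails] = (11+10)/2 = 21/2.
By the law of total expectation,
E[X] = (1/2)·(37/5) + (1/2)·(21/2) = 179/20.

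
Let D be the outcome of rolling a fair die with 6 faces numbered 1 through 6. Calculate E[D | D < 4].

2

Given D < 4, D is equally likely to be any of {1, 2, 3}.
E[D | D < 4] = (1 + 2 + 3) / 3 = 2.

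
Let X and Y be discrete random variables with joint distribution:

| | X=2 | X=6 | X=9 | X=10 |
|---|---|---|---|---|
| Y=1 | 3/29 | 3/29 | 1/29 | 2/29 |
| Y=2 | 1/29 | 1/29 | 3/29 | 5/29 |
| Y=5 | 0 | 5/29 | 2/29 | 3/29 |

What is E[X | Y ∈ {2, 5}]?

P(Y ∈ {2, 5}) = 20/29.
Σ X·P over the event = 2·(1/29) + 6·(1/29) + 6·(5/29) + 9·(3/29) + 9·(2/29) + 10·(5/29) + 10·(3/29) = 163/29.
E[X | Y ∈ {2, 5}] = (163/29) / (20/29) = 163/20.

163/20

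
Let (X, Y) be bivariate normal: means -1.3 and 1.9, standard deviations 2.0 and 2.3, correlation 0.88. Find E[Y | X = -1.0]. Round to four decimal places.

2.2036

E[Y | X=x] = μ_Y + ρ(σ_Y/σ_X)(x − μ_X) for jointly normal variables.
E[Y | X=-1.0] = 1.9 + (0.88)·(2.3/2.0)·(-1.0 − (-1.3)) = 1.9 + (1.012)·(0.3) = 2.2036.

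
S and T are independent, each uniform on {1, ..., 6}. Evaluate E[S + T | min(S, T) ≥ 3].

9

P(min(S, T) ≥ 3) = 4/9.
Summing (S+T)·P(x,y) over outcomes with min(S, T) ≥ 3 gives 4.
E[S + T | min(S, T) ≥ 3] = (4) / (4/9) = 9.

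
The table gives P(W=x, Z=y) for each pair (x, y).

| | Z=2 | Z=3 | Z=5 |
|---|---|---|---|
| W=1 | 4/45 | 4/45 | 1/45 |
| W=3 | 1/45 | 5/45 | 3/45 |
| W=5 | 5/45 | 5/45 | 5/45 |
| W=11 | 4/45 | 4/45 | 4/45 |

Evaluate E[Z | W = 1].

P(W = 1) = 1/5.
Summing Z·P(W=x,Z=y) over the conditioning event gives 5/9.
E[Z | W = 1] = (5/9) / (1/5) = 25/9.

25/9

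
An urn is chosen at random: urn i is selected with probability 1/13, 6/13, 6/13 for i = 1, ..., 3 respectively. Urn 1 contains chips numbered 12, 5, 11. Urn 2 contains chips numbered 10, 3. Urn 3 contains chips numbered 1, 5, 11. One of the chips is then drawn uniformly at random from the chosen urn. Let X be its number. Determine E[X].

E[X | urn 1] = (12+5+11)/3 = 28/3.
E[X | urn 2] = (10+3)/2 = 13/2.
E[X | urn 3] = (1+5+11)/3 = 17/3.
E[X] = (1/13)·(28/3) + (6/13)·(13/2) + (6/13)·(17/3) = 19/3.

19/3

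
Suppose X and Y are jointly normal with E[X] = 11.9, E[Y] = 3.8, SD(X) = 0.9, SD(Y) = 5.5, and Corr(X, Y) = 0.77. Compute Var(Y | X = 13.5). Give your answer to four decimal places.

Var(Y | X=x) = (1 − ρ²)·σ_Y².
Var(Y | X=13.5) = (5.5)²·(1 − (0.77)²) = 30.25·0.4071 = 12.3148.

12.3148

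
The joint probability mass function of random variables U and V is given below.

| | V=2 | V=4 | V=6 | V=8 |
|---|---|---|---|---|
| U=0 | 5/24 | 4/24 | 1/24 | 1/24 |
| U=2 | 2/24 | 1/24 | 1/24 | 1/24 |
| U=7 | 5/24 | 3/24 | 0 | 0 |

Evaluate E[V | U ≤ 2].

P(U ≤ 2) = 2/3.
Summing V·P(U=x,V=y) over the conditioning event gives 31/12.
E[V | U ≤ 2] = (31/12) / (2/3) = 31/8.

31/8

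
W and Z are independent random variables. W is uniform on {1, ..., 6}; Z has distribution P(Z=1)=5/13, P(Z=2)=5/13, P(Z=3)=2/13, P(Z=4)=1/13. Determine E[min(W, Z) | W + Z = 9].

10/3

P(W + Z = 9) = 1/26.
Summing min(W,Z)·P(x,y) over outcomes with W + Z = 9 gives 5/39.
E[min(W, Z) | W + Z = 9] = (5/39) / (1/26) = 10/3.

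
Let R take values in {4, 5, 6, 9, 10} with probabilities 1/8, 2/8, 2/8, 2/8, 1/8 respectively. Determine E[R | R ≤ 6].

P(R ≤ 6) = 5/8.
Σ over the event: 4·1/8 + 5·1/4 + 6·1/4 = 13/4.
E[R | R ≤ 6] = (13/4) / (5/8) = 26/5.

26/5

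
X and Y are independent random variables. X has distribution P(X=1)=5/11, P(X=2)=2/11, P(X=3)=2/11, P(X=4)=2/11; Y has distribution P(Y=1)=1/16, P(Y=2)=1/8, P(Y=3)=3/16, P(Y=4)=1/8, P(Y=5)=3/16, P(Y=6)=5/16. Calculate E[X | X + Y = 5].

21/11

P(X + Y = 5) = 1/8.
Summing X·P(x,y) over outcomes with X + Y = 5 gives 21/88.
E[X | X + Y = 5] = (21/88) / (1/8) = 21/11.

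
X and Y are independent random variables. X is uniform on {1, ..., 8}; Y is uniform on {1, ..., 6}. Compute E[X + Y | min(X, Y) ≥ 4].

11

P(min(X, Y) ≥ 4) = 5/16.
Summing (X+Y)·P(x,y) over outcomes with min(X, Y) ≥ 4 gives 55/16.
E[X + Y | min(X, Y) ≥ 4] = (55/16) / (5/16) = 11.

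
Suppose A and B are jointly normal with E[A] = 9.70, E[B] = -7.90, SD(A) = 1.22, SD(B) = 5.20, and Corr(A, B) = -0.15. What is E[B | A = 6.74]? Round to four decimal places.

E[B | A=x] = μ_B + ρ(σ_B/σ_A)(x − μ_A) for jointly normal variables.
E[B | A=6.74] = -7.90 + (-0.15)·(5.20/1.22)·(6.74 − (9.70)) = -7.90 + (-0.639344)·(-2.96) = -6.0075.

-6.0075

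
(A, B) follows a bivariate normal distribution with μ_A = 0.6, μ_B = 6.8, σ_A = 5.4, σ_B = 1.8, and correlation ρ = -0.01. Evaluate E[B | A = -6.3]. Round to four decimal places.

E[B | A=x] = μ_B + ρ(σ_B/σ_A)(x − μ_A) for jointly normal variables.
E[B | A=-6.3] = 6.8 + (-0.01)·(1.8/5.4)·(-6.3 − (0.6)) = 6.8 + (-0.0033333)·(-6.9) = 6.8230.

6.8230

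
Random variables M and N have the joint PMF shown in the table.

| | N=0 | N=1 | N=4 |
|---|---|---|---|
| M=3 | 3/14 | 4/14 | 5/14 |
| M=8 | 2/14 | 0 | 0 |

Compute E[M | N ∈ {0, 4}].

P(N ∈ {0, 4}) = 5/7.
Summing M·P(M=x,N=y) over the conditioning event gives 20/7.
E[M | N ∈ {0, 4}] = (20/7) / (5/7) = 4.

4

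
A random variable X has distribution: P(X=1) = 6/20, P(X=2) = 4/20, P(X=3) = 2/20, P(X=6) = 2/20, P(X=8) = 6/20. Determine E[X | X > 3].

P(X > 3) = 2/5.
Σ over the event: 6·1/10 + 8·3/10 = 3.
E[X | X > 3] = (3) / (2/5) = 15/2.

15/2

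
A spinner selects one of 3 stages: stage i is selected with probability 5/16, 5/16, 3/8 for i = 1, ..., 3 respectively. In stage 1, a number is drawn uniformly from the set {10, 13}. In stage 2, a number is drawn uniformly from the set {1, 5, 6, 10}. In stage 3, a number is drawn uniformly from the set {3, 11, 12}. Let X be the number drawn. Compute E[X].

E[X | stage 1] = (10+13)/2 = 23/2.
E[X | stage 2] = (1+5+6+10)/4 = 11/2.
E[X | stage 3] = (3+11+12)/3 = 26/3.
By the law of total expectation,
E[X] = (5/16)·(23/2) + (5/16)·(11/2) + (3/8)·(26/3) = 137/16.

137/16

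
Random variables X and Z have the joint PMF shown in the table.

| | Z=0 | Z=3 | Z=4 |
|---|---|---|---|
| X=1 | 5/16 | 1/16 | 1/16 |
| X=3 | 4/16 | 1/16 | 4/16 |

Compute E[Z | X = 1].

1

P(X = 1) = 7/16.
Σ Z·P over the event = 0·(5/16) + 3·(1/16) + 4·(1/16) = 7/16.
E[Z | X = 1] = (7/16) / (7/16) = 1.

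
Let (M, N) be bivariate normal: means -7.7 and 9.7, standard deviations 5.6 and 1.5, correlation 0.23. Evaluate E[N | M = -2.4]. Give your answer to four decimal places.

E[N | M=x] = μ_N + ρ(σ_N/σ_M)(x − μ_M) for jointly normal variables.
E[N | M=-2.4] = 9.7 + (0.23)·(1.5/5.6)·(-2.4 − (-7.7)) = 9.7 + (0.061607)·(5.3) = 10.0265.

10.0265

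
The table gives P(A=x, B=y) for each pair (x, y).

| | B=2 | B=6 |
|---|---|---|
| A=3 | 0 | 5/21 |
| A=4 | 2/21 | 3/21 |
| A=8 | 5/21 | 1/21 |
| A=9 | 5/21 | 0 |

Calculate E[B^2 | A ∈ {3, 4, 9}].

P(A ∈ {3, 4, 9}) = 5/7.
Σ B^2·P over the event = 36·(5/21) + 4·(2/21) + 36·(3/21) + 4·(5/21) = 316/21.
E[B^2 | A ∈ {3, 4, 9}] = (316/21) / (5/7) = 316/15.

316/15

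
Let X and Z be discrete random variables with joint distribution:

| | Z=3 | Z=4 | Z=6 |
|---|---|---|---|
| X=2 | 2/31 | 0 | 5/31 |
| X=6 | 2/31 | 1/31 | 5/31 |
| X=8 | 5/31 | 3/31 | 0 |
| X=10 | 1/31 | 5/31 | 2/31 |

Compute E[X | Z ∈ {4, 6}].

P(Z ∈ {4, 6}) = 21/31.
Σ X·P over the event = 2·(5/31) + 6·(1/31) + 6·(5/31) + 8·(3/31) + 10·(5/31) + 10·(2/31) = 140/31.
E[X | Z ∈ {4, 6}] = (140/31) / (21/31) = 20/3.

20/3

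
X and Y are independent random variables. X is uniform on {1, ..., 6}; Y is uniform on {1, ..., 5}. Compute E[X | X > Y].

P(X > Y) = 1/2.
Summing X·P(x,y) over outcomes with X > Y gives 7/3.
E[X | X > Y] = (7/3) / (1/2) = 14/3.

14/3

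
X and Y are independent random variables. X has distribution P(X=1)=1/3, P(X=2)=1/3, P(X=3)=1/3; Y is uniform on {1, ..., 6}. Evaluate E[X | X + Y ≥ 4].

32/15

P(X + Y ≥ 4) = 5/6.
Summing X·P(x,y) over outcomes with X + Y ≥ 4 gives 16/9.
E[X | X + Y ≥ 4] = (16/9) / (5/6) = 32/15.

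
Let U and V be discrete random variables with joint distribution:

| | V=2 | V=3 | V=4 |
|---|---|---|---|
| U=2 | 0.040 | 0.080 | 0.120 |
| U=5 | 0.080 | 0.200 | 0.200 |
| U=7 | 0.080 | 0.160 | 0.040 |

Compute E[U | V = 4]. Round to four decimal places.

4.2222

P(V = 4) = 0.360.
Σ U·P over the event = 2·(0.120) + 5·(0.200) + 7·(0.040) = 1.520.
E[U | V = 4] = (1.520) / (0.360) = 4.2222.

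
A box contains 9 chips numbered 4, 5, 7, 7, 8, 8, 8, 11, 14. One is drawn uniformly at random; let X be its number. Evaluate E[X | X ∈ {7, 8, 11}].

49/6

P(X ∈ {7, 8, 11}) = 2/3.
Σ over the event: 7·2/9 + 8·1/3 + 11·1/9 = 49/9.
E[X | X ∈ {7, 8, 11}] = (49/9) / (2/3) = 49/6.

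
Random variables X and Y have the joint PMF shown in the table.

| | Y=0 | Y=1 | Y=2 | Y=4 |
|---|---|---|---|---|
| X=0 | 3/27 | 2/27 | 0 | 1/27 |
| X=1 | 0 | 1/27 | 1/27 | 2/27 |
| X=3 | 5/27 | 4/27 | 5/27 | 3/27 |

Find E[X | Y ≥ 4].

11/6

P(Y ≥ 4) = 2/9.
Σ X·P over the event = 0·(1/27) + 1·(2/27) + 3·(3/27) = 11/27.
E[X | Y ≥ 4] = (11/27) / (2/9) = 11/6.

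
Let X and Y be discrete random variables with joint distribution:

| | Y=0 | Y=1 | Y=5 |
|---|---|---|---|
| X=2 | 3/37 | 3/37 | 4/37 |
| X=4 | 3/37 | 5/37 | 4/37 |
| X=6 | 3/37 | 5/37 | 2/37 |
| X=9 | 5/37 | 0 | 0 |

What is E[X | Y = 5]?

18/5

P(Y = 5) = 10/37.
Summing X·P(X=x,Y=y) over the conditioning event gives 36/37.
E[X | Y = 5] = (36/37) / (10/37) = 18/5.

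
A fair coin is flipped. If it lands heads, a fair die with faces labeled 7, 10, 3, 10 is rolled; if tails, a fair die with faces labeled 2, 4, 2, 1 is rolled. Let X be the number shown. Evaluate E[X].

E[X | heads] = (7+10+3+10)/4 = 15/2.
E[X | tails] = (2+4+2+1)/4 = 9/4.
By the law of total expectation,
E[X] = (1/2)·(15/2) + (1/2)·(9/4) = 39/8.

39/8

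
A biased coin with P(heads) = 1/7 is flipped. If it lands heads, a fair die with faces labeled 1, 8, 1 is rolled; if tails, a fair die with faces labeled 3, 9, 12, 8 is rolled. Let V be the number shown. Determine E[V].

22/3

E[V | heads] = (1+8+1)/3 = 10/3.
E[V | tails] = (3+9+12+8)/4 = 8.
E[V] = (1/7)·(10/3) + (6/7)·(8) = 22/3.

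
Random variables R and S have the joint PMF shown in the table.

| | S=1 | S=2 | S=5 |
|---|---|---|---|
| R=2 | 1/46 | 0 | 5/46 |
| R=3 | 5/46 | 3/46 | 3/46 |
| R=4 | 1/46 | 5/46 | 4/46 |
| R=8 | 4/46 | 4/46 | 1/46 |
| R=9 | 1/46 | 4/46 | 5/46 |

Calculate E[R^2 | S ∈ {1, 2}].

1089/28

P(S ∈ {1, 2}) = 14/23.
Summing R^2·P(R=x,S=y) over the conditioning event gives 1089/46.
E[R^2 | S ∈ {1, 2}] = (1089/46) / (14/23) = 1089/28.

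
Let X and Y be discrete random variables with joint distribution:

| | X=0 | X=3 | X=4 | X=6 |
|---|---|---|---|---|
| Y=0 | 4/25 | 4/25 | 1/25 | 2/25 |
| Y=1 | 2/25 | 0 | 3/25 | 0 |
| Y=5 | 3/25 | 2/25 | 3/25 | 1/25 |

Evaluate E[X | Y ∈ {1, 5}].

P(Y ∈ {1, 5}) = 14/25.
Σ X·P over the event = 0·(2/25) + 0·(3/25) + 3·(2/25) + 4·(3/25) + 4·(3/25) + 6·(1/25) = 36/25.
E[X | Y ∈ {1, 5}] = (36/25) / (14/25) = 18/7.

18/7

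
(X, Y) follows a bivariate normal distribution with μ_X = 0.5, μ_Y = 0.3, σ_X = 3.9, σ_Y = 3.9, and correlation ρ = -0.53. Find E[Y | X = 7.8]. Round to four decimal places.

-3.5690

For a bivariate normal, E[Y | X=x] = μ_Y + ρ·(σ_Y/σ_X)·(x − μ_X).
E[Y | X=7.8] = 0.3 + (-0.53)·(3.9/3.9)·(7.8 − (0.5)) = 0.3 + (-0.53)·(7.3) = -3.5690.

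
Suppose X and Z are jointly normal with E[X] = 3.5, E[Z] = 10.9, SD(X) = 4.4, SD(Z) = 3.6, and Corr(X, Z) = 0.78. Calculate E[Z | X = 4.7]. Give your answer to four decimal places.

The regression of Z on X has slope ρ·σ_Z/σ_X and passes through (μ_X, μ_Z).
E[Z | X=4.7] = 10.9 + (0.78)·(3.6/4.4)·(4.7 − (3.5)) = 10.9 + (0.63818)·(1.2) = 11.6658.

11.6658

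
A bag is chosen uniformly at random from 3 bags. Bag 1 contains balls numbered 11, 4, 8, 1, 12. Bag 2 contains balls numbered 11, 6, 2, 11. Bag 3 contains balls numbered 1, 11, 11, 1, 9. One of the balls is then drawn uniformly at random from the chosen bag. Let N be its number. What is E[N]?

71/10

E[N | bag 1] = (11+4+8+1+12)/5 = 36/5.
E[N | bag 2] = (11+6+2+11)/4 = 15/2.
E[N | bag 3] = (1+11+11+1+9)/5 = 33/5.
By the law of total expectation,
E[N] = (1/3)·(36/5) + (1/3)·(15/2) + (1/3)·(33/5) = 71/10.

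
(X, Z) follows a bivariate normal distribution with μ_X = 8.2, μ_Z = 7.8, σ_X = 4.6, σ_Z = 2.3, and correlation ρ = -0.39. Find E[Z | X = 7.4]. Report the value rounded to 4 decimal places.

For a bivariate normal, E[Z | X=x] = μ_Z + ρ·(σ_Z/σ_X)·(x − μ_X).
E[Z | X=7.4] = 7.8 + (-0.39)·(2.3/4.6)·(7.4 − (8.2)) = 7.8 + (-0.195)·(-0.8) = 7.9560.

7.9560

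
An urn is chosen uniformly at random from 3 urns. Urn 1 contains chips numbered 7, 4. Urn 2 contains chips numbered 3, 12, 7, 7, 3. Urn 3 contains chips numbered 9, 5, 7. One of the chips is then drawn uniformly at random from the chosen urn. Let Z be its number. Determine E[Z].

E[Z | urn 1] = (7+4)/2 = 11/2.
E[Z | urn 2] = (3+12+7+7+3)/5 = 32/5.
E[Z | urn 3] = (9+5+7)/3 = 7.
E[Z] = (1/3)·(11/2) + (1/3)·(32/5) + (1/3)·(7) = 63/10.

63/10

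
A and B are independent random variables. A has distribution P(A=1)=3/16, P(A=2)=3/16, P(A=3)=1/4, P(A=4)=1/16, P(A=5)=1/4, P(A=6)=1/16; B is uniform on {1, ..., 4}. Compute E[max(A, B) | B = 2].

27/8

P(B = 2) = 1/4.
Summing max(A,B)·P(x,y) over outcomes with B = 2 gives 27/32.
E[max(A, B) | B = 2] = (27/32) / (1/4) = 27/8.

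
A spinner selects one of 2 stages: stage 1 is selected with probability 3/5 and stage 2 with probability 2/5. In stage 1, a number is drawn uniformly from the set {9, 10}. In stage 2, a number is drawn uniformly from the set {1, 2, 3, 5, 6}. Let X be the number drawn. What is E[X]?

E[X | stage 1] = (9+10)/2 = 19/2.
E[X | stage 2] = (1+2+3+5+6)/5 = 17/5.
E[X] = (3/5)·(19/2) + (2/5)·(17/5) = 353/50.

353/50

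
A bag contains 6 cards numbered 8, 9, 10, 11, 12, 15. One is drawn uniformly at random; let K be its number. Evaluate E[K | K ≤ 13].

10

P(K ≤ 13) = 5/6.
Σ over the event: 8·1/6 + 9·1/6 + 10·1/6 + 11·1/6 + 12·1/6 = 25/3.
E[K | K ≤ 13] = (25/3) / (5/6) = 10.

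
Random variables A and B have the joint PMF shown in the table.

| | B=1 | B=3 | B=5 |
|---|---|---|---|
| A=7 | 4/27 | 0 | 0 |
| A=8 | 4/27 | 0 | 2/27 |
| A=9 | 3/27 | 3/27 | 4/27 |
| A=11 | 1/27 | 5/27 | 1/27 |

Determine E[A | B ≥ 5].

9

P(B ≥ 5) = 7/27.
Σ A·P over the event = 8·(2/27) + 9·(4/27) + 11·(1/27) = 7/3.
E[A | B ≥ 5] = (7/3) / (7/27) = 9.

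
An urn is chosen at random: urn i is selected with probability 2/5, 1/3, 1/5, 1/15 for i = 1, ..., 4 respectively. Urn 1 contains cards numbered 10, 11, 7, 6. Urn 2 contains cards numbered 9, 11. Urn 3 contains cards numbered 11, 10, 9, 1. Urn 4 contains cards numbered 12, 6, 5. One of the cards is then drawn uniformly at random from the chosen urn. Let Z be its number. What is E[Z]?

1583/180

E[Z | urn 1] = (10+11+7+6)/4 = 17/2.
E[Z | urn 2] = (9+11)/2 = 10.
E[Z | urn 3] = (11+10+9+1)/4 = 31/4.
E[Z | urn 4] = (12+6+5)/3 = 23/3.
E[Z] = (2/5)·(17/2) + (1/3)·(10) + (1/5)·(31/4) + (1/15)·(23/3) = 1583/180.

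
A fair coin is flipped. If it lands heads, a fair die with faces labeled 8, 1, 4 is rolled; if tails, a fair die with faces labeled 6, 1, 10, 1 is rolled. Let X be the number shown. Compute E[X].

53/12

E[X | heads] = (8+1+4)/3 = 13/3.
E[X | tails] = (6+1+10+1)/4 = 9/2.
By the law of total expectation,
E[X] = (1/2)·(13/3) + (1/2)·(9/2) = 53/12.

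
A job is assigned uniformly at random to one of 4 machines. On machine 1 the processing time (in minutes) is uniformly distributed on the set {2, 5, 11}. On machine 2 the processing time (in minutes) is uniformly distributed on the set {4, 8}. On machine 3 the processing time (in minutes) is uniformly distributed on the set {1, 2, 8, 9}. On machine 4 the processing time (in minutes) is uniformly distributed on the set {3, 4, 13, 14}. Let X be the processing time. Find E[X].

E[X | machine 1] = (2+5+11)/3 = 6.
E[X | machine 2] = (4+8)/2 = 6.
E[X | machine 3] = (1+2+8+9)/4 = 5.
E[X | machine 4] = (3+4+13+14)/4 = 17/2.
E[X] = (1/4)·(6) + (1/4)·(6) + (1/4)·(5) + (1/4)·(17/2) = 51/8.

51/8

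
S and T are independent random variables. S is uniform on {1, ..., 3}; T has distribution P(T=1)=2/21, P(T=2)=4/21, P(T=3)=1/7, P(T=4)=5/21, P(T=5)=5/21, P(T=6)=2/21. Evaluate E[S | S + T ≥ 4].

116/55

P(S + T ≥ 4) = 55/63.
Summing S·P(x,y) over outcomes with S + T ≥ 4 gives 116/63.
E[S | S + T ≥ 4] = (116/63) / (55/63) = 116/55.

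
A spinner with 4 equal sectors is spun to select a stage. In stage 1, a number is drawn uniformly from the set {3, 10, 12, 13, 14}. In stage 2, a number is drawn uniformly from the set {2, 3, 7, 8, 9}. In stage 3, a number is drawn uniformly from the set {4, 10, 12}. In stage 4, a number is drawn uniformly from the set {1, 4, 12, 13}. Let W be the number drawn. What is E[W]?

E[W | stage 1] = (3+10+12+13+14)/5 = 52/5.
E[W | stage 2] = (2+3+7+8+9)/5 = 29/5.
E[W | stage 3] = (4+10+12)/3 = 26/3.
E[W | stage 4] = (1+4+12+13)/4 = 15/2.
E[W] = (1/4)·(52/5) + (1/4)·(29/5) + (1/4)·(26/3) + (1/4)·(15/2) = 971/120.

971/120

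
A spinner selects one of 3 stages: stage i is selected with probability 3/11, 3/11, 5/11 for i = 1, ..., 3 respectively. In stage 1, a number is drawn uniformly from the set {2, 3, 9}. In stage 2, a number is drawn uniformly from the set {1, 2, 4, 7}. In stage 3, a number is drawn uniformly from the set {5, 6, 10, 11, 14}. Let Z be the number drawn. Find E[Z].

141/22

E[Z | stage 1] = (2+3+9)/3 = 14/3.
E[Z | stage 2] = (1+2+4+7)/4 = 7/2.
E[Z | stage 3] = (5+6+10+11+14)/5 = 46/5.
E[Z] = (3/11)·(14/3) + (3/11)·(7/2) + (5/11)·(46/5) = 141/22.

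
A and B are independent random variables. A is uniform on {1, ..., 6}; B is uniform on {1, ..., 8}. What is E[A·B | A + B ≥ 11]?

Outcomes with A + B ≥ 11: (3,8), (4,7), (4,8), (5,6), (5,7), (5,8), (6,5), (6,6), (6,7), (6,8), each with probability 1/48.
E[A·B | A + B ≥ 11] = (24 + 28 + 32 + 30 + 35 + 40 + 30 + 36 + 42 + 48) / 10 = 69/2.

69/2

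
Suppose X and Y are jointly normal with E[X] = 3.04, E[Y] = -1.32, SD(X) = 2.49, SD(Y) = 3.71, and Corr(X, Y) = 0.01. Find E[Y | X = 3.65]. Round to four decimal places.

For a bivariate normal, E[Y | X=x] = μ_Y + ρ·(σ_Y/σ_X)·(x − μ_X).
E[Y | X=3.65] = -1.32 + (0.01)·(3.71/2.49)·(3.65 − (3.04)) = -1.32 + (0.0149)·(0.61) = -1.3109.

-1.3109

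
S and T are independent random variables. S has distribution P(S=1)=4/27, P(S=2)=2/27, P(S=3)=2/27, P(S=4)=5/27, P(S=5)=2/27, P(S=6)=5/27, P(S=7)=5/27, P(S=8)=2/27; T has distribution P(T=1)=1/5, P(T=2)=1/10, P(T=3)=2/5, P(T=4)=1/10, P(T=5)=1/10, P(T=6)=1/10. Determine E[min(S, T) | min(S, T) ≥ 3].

538/147

P(min(S, T) ≥ 3) = 49/90.
Summing min(S,T)·P(x,y) over outcomes with min(S, T) ≥ 3 gives 269/135.
E[min(S, T) | min(S, T) ≥ 3] = (269/135) / (49/90) = 538/147.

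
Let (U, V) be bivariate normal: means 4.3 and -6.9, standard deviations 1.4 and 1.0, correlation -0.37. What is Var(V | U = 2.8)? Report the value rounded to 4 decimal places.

0.8631

Var(V | U=x) = (1 − ρ²)·σ_V².
Var(V | U=2.8) = (1.0)²·(1 − (-0.37)²) = 1·0.8631 = 0.8631.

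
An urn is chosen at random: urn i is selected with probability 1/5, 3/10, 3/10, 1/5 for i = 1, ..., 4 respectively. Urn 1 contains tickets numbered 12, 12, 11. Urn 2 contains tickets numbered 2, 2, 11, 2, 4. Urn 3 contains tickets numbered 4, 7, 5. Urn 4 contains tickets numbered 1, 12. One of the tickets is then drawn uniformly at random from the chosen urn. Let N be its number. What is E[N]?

487/75

E[N | urn 1] = (12+12+11)/3 = 35/3.
E[N | urn 2] = (2+2+11+2+4)/5 = 21/5.
E[N | urn 3] = (4+7+5)/3 = 16/3.
E[N | urn 4] = (1+12)/2 = 13/2.
By the law of total expectation,
E[N] = (1/5)·(35/3) + (3/10)·(21/5) + (3/10)·(16/3) + (1/5)·(13/2) = 487/75.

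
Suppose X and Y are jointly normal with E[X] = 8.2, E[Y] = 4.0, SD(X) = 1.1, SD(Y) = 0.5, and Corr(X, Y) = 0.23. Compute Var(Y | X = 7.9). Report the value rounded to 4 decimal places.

For a bivariate normal, Var(Y | X=x) = σ_Y²(1 − ρ²).
Var(Y | X=7.9) = (0.5)²·(1 − (0.23)²) = 0.25·0.9471 = 0.2368.

0.2368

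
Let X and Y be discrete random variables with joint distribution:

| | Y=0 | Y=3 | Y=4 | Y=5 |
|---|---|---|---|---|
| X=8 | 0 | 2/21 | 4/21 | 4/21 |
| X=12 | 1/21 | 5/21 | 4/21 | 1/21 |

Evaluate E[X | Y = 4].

10

P(Y = 4) = 8/21.
Σ X·P over the event = 8·(4/21) + 12·(4/21) = 80/21.
E[X | Y = 4] = (80/21) / (8/21) = 10.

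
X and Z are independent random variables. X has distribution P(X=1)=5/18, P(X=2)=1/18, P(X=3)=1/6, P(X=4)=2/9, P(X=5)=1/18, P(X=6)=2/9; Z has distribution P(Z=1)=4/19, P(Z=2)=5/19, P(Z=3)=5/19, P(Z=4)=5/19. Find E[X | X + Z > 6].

P(X + Z > 6) = 73/171.
Summing X·P(x,y) over outcomes with X + Z > 6 gives 368/171.
E[X | X + Z > 6] = (368/171) / (73/171) = 368/73.

368/73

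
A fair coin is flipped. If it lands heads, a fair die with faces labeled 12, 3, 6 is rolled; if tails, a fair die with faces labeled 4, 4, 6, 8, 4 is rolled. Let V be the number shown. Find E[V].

61/10

E[V | heads] = (12+3+6)/3 = 7.
E[V | tails] = (4+4+6+8+4)/5 = 26/5.
E[V] = (1/2)·(7) + (1/2)·(26/5) = 61/10.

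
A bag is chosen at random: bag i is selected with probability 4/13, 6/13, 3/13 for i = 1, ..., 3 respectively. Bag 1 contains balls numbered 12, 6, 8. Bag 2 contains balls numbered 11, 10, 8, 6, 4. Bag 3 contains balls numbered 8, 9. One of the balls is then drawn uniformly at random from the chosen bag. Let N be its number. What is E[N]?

3209/390

E[N | bag 1] = (12+6+8)/3 = 26/3.
E[N | bag 2] = (11+10+8+6+4)/5 = 39/5.
E[N | bag 3] = (8+9)/2 = 17/2.
By the law of total expectation,
E[N] = (4/13)·(26/3) + (6/13)·(39/5) + (3/13)·(17/2) = 3209/390.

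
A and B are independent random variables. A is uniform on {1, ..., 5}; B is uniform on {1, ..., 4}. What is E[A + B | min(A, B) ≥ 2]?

P(min(A, B) ≥ 2) = 3/5.
Summing (A+B)·P(x,y) over outcomes with min(A, B) ≥ 2 gives 39/10.
E[A + B | min(A, B) ≥ 2] = (39/10) / (3/5) = 13/2.

13/2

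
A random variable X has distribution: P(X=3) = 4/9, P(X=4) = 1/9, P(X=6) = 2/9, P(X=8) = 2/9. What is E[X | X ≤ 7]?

4

P(X ≤ 7) = 7/9.
Σ over the event: 3·4/9 + 4·1/9 + 6·2/9 = 28/9.
E[X | X ≤ 7] = (28/9) / (7/9) = 4.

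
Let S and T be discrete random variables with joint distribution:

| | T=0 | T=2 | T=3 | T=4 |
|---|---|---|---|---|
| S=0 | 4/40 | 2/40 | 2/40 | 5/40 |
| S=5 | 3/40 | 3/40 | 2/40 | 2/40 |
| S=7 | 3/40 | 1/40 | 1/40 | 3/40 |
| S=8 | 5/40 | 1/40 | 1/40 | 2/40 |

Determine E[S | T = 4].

P(T = 4) = 3/10.
Σ S·P over the event = 0·(5/40) + 5·(2/40) + 7·(3/40) + 8·(2/40) = 47/40.
E[S | T = 4] = (47/40) / (3/10) = 47/12.

47/12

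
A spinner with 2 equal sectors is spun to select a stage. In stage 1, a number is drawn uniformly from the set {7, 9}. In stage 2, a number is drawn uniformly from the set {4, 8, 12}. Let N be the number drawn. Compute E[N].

E[N | stage 1] = (7+9)/2 = 8.
E[N | stage 2] = (4+8+12)/3 = 8.
E[N] = (1/2)·(8) + (1/2)·(8) = 8.

8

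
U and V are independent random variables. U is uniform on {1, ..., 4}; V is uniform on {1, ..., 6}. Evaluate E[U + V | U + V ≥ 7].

8

P(U + V ≥ 7) = 5/12.
Summing (U+V)·P(x,y) over outcomes with U + V ≥ 7 gives 10/3.
E[U + V | U + V ≥ 7] = (10/3) / (5/12) = 8.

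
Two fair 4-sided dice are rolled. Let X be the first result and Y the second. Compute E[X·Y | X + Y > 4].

Outcomes with X + Y > 4: (1,4), (2,3), (2,4), (3,2), (3,3), (3,4), (4,1), (4,2), (4,3), (4,4), each with probability 1/16.
E[X·Y | X + Y > 4] = (4 + 6 + 8 + 6 + 9 + 12 + 4 + 8 + 12 + 16) / 10 = 17/2.

17/2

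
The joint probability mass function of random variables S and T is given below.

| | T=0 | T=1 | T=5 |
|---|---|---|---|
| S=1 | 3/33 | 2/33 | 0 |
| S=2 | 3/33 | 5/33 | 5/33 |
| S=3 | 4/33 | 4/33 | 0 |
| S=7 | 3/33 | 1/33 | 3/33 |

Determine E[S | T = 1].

P(T = 1) = 4/11.
Σ S·P over the event = 1·(2/33) + 2·(5/33) + 3·(4/33) + 7·(1/33) = 31/33.
E[S | T = 1] = (31/33) / (4/11) = 31/12.

31/12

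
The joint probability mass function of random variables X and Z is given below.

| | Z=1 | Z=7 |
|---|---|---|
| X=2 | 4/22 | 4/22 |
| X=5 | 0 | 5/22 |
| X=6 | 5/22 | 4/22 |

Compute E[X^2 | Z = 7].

P(Z = 7) = 13/22.
Summing X^2·P(X=x,Z=y) over the conditioning event gives 285/22.
E[X^2 | Z = 7] = (285/22) / (13/22) = 285/13.

285/13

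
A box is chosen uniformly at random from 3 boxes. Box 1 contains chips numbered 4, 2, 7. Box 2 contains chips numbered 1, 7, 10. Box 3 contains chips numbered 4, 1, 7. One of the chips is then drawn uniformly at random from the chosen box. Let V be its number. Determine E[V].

E[V | box 1] = (4+2+7)/3 = 13/3.
E[V | box 2] = (1+7+10)/3 = 6.
E[V | box 3] = (4+1+7)/3 = 4.
By the law of total expectation,
E[V] = (1/3)·(13/3) + (1/3)·(6) + (1/3)·(4) = 43/9.

43/9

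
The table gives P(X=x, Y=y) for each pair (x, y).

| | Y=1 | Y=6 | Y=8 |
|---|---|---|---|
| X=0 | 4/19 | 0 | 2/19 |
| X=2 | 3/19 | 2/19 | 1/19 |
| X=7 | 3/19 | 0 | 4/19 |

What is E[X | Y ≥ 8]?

P(Y ≥ 8) = 7/19.
Summing X·P(X=x,Y=y) over the conditioning event gives 30/19.
E[X | Y ≥ 8] = (30/19) / (7/19) = 30/7.

30/7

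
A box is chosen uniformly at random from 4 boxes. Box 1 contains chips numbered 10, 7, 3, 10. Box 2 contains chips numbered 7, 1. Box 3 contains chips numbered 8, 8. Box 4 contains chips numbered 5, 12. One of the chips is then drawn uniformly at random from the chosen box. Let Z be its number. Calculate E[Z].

7

E[Z | box 1] = (10+7+3+10)/4 = 15/2.
E[Z | box 2] = (7+1)/2 = 4.
E[Z | box 3] = (8+8)/2 = 8.
E[Z | box 4] = (5+12)/2 = 17/2.
By the law of total expectation,
E[Z] = (1/4)·(15/2) + (1/4)·(4) + (1/4)·(8) + (1/4)·(17/2) = 7.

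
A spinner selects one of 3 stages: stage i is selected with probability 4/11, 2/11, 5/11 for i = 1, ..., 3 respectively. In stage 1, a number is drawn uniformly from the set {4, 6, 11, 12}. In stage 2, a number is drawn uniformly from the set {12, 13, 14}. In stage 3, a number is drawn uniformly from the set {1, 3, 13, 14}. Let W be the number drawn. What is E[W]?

391/44

E[W | stage 1] = (4+6+11+12)/4 = 33/4.
E[W | stage 2] = (12+13+14)/3 = 13.
E[W | stage 3] = (1+3+13+14)/4 = 31/4.
E[W] = (4/11)·(33/4) + (2/11)·(13) + (5/11)·(31/4) = 391/44.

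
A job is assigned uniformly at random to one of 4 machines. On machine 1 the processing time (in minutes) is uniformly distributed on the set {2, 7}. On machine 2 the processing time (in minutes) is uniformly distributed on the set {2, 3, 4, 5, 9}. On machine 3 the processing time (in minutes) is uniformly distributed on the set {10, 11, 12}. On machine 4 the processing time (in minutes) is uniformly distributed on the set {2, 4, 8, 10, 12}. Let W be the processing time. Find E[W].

273/40

E[W | machine 1] = (2+7)/2 = 9/2.
E[W | machine 2] = (2+3+4+5+9)/5 = 23/5.
E[W | machine 3] = (10+11+12)/3 = 11.
E[W | machine 4] = (2+4+8+10+12)/5 = 36/5.
By the law of total expectation,
E[W] = (1/4)·(9/2) + (1/4)·(23/5) + (1/4)·(11) + (1/4)·(36/5) = 273/40.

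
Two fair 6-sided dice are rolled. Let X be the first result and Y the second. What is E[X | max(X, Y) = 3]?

Outcomes with max(X, Y) = 3: (1,3), (2,3), (3,1), (3,2), (3,3), each with probability 1/36.
E[X | max(X, Y) = 3] = (1 + 2 + 3 + 3 + 3) / 5 = 12/5.

12/5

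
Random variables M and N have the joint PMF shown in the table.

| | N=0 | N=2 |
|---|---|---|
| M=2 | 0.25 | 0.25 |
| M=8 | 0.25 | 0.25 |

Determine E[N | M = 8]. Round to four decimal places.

P(M = 8) = 0.50.
Σ N·P over the event = 0·(0.25) + 2·(0.25) = 0.50.
E[N | M = 8] = (0.50) / (0.50) = 1.0000.

1.0000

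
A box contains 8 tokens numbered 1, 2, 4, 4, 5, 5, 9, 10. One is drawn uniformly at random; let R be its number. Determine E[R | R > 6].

19/2

P(R > 6) = 1/4.
Σ over the event: 9·1/8 + 10·1/8 = 19/8.
E[R | R > 6] = (19/8) / (1/4) = 19/2.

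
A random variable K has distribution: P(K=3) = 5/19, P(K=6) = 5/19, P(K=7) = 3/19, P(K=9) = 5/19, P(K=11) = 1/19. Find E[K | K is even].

6

P(K is even) = 5/19.
Σ over the event: 6·5/19 = 30/19.
E[K | K is even] = (30/19) / (5/19) = 6.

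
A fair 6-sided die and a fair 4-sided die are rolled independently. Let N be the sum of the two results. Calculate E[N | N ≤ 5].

4

P(N ≤ 5) = 5/12.
Σ over the event: 2·1/24 + 3·1/12 + 4·1/8 + 5·1/6 = 5/3.
E[N | N ≤ 5] = (5/3) / (5/12) = 4.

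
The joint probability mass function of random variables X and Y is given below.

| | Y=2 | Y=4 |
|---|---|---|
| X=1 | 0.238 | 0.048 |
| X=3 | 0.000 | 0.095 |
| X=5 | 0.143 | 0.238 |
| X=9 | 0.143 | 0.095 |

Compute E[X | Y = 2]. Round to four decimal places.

P(Y = 2) = 0.524.
Σ X·P over the event = 1·(0.238) + 5·(0.143) + 9·(0.143) = 2.240.
E[X | Y = 2] = (2.240) / (0.524) = 4.2748.

4.2748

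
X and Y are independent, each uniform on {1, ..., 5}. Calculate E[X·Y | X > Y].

P(X > Y) = 2/5.
Summing XY·P(x,y) over outcomes with X > Y gives 17/5.
E[X·Y | X > Y] = (17/5) / (2/5) = 17/2.

17/2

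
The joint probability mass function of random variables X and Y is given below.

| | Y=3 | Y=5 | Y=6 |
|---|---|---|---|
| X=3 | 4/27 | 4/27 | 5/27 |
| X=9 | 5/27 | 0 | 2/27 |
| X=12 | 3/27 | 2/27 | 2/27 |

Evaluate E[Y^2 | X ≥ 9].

19

P(X ≥ 9) = 14/27.
Σ Y^2·P over the event = 9·(5/27) + 36·(2/27) + 9·(3/27) + 25·(2/27) + 36·(2/27) = 266/27.
E[Y^2 | X ≥ 9] = (266/27) / (14/27) = 19.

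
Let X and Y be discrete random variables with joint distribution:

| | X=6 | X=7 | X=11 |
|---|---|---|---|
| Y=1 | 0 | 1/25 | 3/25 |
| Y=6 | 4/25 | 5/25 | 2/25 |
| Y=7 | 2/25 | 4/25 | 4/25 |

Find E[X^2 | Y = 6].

631/11

P(Y = 6) = 11/25.
Summing X^2·P(X=x,Y=y) over the conditioning event gives 631/25.
E[X^2 | Y = 6] = (631/25) / (11/25) = 631/11.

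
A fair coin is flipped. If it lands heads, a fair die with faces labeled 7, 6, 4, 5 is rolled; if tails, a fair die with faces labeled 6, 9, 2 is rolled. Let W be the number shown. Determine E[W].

67/12

E[W | heads] = (7+6+4+5)/4 = 11/2.
E[W | tails] = (6+9+2)/3 = 17/3.
By the law of total expectation,
E[W] = (1/2)·(11/2) + (1/2)·(17/3) = 67/12.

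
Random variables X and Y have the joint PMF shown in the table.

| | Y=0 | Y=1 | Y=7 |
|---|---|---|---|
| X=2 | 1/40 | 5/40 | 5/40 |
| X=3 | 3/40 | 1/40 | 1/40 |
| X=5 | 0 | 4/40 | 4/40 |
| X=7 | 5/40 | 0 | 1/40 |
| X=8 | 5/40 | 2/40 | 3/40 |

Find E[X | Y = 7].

P(Y = 7) = 7/20.
Σ X·P over the event = 2·(5/40) + 3·(1/40) + 5·(4/40) + 7·(1/40) + 8·(3/40) = 8/5.
E[X | Y = 7] = (8/5) / (7/20) = 32/7.

32/7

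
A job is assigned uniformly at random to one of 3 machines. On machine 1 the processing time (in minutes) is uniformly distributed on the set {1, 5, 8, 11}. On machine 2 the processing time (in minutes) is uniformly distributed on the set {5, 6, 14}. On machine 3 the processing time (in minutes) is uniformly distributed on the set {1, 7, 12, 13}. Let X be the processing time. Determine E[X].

137/18

E[X | machine 1] = (1+5+8+11)/4 = 25/4.
E[X | machine 2] = (5+6+14)/3 = 25/3.
E[X | machine 3] = (1+7+12+13)/4 = 33/4.
E[X] = (1/3)·(25/4) + (1/3)·(25/3) + (1/3)·(33/4) = 137/18.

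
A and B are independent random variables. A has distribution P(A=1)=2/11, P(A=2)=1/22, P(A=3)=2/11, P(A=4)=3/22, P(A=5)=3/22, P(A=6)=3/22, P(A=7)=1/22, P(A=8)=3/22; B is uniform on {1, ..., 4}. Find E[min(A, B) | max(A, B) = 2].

P(max(A, B) = 2) = 3/44.
Summing min(A,B)·P(x,y) over outcomes with max(A, B) = 2 gives 7/88.
E[min(A, B) | max(A, B) = 2] = (7/88) / (3/44) = 7/6.

7/6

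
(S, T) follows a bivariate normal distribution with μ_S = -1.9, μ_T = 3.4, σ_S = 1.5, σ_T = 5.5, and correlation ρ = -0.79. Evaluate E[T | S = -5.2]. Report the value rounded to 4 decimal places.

12.9590

E[T | S=x] = μ_T + ρ(σ_T/σ_S)(x − μ_S) for jointly normal variables.
E[T | S=-5.2] = 3.4 + (-0.79)·(5.5/1.5)·(-5.2 − (-1.9)) = 3.4 + (-2.89667)·(-3.3) = 12.9590.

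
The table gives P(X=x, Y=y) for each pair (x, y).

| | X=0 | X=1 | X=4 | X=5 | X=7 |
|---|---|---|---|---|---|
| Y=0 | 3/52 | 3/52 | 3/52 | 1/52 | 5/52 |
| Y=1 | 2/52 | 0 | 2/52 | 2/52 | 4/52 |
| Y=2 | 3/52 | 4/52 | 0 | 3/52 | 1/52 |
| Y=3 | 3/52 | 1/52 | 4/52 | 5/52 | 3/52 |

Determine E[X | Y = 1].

P(Y = 1) = 5/26.
Σ X·P over the event = 0·(2/52) + 4·(2/52) + 5·(2/52) + 7·(4/52) = 23/26.
E[X | Y = 1] = (23/26) / (5/26) = 23/5.

23/5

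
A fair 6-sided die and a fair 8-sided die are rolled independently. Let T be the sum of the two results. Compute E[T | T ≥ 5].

P(T ≥ 5) = 7/8.
E[T | T ≥ 5] = (91/12) / (7/8) = 26/3.

26/3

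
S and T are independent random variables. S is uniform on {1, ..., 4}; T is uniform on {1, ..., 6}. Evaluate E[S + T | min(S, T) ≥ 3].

Outcomes with min(S, T) ≥ 3: (3,3), (3,4), (3,5), (3,6), (4,3), (4,4), (4,5), (4,6), each with probability 1/24.
E[S + T | min(S, T) ≥ 3] = (6 + 7 + 8 + 9 + 7 + 8 + 9 + 10) / 8 = 8.

8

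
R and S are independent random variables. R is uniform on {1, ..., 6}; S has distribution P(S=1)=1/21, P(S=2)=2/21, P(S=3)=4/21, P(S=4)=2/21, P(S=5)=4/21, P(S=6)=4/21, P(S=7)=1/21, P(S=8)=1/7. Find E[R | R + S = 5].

P(R + S = 5) = 1/14.
Summing R·P(x,y) over outcomes with R + S = 5 gives 10/63.
E[R | R + S = 5] = (10/63) / (1/14) = 20/9.

20/9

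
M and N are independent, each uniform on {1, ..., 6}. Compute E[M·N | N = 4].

P(N = 4) = 1/6.
Summing MN·P(x,y) over outcomes with N = 4 gives 7/3.
E[M·N | N = 4] = (7/3) / (1/6) = 14.

14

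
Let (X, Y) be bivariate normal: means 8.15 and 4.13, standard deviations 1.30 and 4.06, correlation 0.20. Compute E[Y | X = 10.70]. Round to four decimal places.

5.7228

For a bivariate normal, E[Y | X=x] = μ_Y + ρ·(σ_Y/σ_X)·(x − μ_X).
E[Y | X=10.70] = 4.13 + (0.20)·(4.06/1.30)·(10.70 − (8.15)) = 4.13 + (0.62462)·(2.55) = 5.7228.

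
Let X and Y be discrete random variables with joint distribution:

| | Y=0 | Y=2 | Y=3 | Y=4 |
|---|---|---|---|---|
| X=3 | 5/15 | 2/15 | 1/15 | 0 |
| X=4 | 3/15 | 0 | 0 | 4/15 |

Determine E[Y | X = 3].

7/8

P(X = 3) = 8/15.
Summing Y·P(X=x,Y=y) over the conditioning event gives 7/15.
E[Y | X = 3] = (7/15) / (8/15) = 7/8.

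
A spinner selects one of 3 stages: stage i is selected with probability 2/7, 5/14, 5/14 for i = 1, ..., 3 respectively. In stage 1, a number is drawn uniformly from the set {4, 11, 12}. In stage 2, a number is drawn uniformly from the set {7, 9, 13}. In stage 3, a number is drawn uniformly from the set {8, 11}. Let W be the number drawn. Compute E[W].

E[W | stage 1] = (4+11+12)/3 = 9.
E[W | stage 2] = (7+9+13)/3 = 29/3.
E[W | stage 3] = (8+11)/2 = 19/2.
By the law of total expectation,
E[W] = (2/7)·(9) + (5/14)·(29/3) + (5/14)·(19/2) = 113/12.

113/12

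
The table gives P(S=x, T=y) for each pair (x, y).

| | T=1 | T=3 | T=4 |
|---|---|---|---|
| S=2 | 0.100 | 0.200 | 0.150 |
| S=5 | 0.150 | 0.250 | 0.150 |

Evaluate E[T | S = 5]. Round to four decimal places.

2.7273

P(S = 5) = 0.550.
Σ T·P over the event = 1·(0.150) + 3·(0.250) + 4·(0.150) = 1.500.
E[T | S = 5] = (1.500) / (0.550) = 2.7273.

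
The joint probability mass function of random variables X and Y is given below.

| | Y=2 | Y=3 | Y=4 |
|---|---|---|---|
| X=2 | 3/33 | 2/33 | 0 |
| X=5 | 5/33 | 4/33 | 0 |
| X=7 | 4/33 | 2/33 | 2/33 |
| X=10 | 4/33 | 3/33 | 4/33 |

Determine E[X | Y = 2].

P(Y = 2) = 16/33.
Σ X·P over the event = 2·(3/33) + 5·(5/33) + 7·(4/33) + 10·(4/33) = 3.
E[X | Y = 2] = (3) / (16/33) = 99/16.

99/16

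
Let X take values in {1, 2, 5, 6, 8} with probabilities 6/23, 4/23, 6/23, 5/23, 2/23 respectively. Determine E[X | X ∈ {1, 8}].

11/4

P(X ∈ {1, 8}) = 8/23.
Σ over the event: 1·6/23 + 8·2/23 = 22/23.
E[X | X ∈ {1, 8}] = (22/23) / (8/23) = 11/4.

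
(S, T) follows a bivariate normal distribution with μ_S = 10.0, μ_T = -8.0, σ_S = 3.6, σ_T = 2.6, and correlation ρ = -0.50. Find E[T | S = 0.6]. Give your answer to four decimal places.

For a bivariate normal, E[T | S=x] = μ_T + ρ·(σ_T/σ_S)·(x − μ_S).
E[T | S=0.6] = -8.0 + (-0.50)·(2.6/3.6)·(0.6 − (10.0)) = -8.0 + (-0.36111)·(-9.4) = -4.6056.

-4.6056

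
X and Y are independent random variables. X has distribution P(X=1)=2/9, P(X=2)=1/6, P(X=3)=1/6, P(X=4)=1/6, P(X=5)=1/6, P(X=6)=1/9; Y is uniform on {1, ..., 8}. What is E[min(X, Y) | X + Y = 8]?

22/9

P(X + Y = 8) = 1/8.
Summing min(X,Y)·P(x,y) over outcomes with X + Y = 8 gives 11/36.
E[min(X, Y) | X + Y = 8] = (11/36) / (1/8) = 22/9.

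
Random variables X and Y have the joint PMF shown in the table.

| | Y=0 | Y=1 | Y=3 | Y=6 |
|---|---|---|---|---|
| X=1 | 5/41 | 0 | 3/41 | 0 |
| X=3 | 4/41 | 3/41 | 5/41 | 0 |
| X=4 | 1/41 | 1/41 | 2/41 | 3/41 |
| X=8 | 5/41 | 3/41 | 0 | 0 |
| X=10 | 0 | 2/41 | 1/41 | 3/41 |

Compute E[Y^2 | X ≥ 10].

119/6

P(X ≥ 10) = 6/41.
Summing Y^2·P(X=x,Y=y) over the conditioning event gives 119/41.
E[Y^2 | X ≥ 10] = (119/41) / (6/41) = 119/6.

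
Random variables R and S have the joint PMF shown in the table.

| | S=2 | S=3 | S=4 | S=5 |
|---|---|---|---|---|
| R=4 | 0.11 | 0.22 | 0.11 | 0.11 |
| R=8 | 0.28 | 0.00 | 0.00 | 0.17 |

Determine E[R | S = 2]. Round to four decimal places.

6.8718

P(S = 2) = 0.39.
Σ R·P over the event = 4·(0.11) + 8·(0.28) = 2.68.
E[R | S = 2] = (2.68) / (0.39) = 6.8718.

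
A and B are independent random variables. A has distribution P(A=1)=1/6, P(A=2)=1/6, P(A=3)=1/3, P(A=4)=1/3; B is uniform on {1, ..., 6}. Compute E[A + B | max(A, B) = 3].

39/8

P(max(A, B) = 3) = 2/9.
Summing (A+B)·P(x,y) over outcomes with max(A, B) = 3 gives 13/12.
E[A + B | max(A, B) = 3] = (13/12) / (2/9) = 39/8.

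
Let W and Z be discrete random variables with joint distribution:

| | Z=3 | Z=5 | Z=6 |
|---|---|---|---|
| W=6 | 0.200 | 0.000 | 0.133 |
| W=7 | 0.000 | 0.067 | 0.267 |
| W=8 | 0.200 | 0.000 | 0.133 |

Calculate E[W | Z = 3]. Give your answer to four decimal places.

P(Z = 3) = 0.400.
Σ W·P over the event = 6·(0.200) + 8·(0.200) = 2.800.
E[W | Z = 3] = (2.800) / (0.400) = 7.0000.

7.0000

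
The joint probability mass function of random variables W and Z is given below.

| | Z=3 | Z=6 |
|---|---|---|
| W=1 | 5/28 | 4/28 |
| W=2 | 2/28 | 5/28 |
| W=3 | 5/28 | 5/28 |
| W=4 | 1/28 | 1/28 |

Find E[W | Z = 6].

11/5

P(Z = 6) = 15/28.
Summing W·P(W=x,Z=y) over the conditioning event gives 33/28.
E[W | Z = 6] = (33/28) / (15/28) = 11/5.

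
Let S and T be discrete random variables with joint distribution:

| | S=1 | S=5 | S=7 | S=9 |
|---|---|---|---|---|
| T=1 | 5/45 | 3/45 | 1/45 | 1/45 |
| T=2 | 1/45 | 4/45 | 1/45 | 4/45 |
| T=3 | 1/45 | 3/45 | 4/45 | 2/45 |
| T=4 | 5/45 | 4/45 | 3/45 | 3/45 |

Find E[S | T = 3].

31/5

P(T = 3) = 2/9.
Summing S·P(S=x,T=y) over the conditioning event gives 62/45.
E[S | T = 3] = (62/45) / (2/9) = 31/5.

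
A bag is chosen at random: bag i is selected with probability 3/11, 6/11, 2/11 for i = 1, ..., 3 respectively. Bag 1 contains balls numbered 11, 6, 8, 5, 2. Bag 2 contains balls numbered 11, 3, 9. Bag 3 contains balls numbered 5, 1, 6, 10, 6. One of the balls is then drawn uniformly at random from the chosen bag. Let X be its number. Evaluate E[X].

382/55

E[X | bag 1] = (11+6+8+5+2)/5 = 32/5.
E[X | bag 2] = (11+3+9)/3 = 23/3.
E[X | bag 3] = (5+1+6+10+6)/5 = 28/5.
By the law of total expectation,
E[X] = (3/11)·(32/5) + (6/11)·(23/3) + (2/11)·(28/5) = 382/55.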